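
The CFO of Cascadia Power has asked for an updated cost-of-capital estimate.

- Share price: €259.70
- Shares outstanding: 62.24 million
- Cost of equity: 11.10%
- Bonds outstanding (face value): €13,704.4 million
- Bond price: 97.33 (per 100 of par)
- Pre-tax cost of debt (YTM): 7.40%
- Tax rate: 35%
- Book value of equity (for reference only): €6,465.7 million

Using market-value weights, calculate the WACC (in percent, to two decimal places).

8.26%

Market value of equity E = 259.7 × 62.24m = 16163.728m. Market value of debt D = 13704.4m × 97.33/100 = 13338.49252m.
Total capital V = 16163.728 + 13338.49252 = 29502.22052.
Equity: weight = 16163.728/29502.22052 = 0.5479; cost = 11.1%.
Bonds outstanding: weight = 13338.49252/29502.22052 = 0.4521; after-tax cost = 7.4% × (1 − 35%) = 4.8100%.
WACC = 0.5479 × 11.1000% + 0.4521 × 4.8100% = 8.2562%.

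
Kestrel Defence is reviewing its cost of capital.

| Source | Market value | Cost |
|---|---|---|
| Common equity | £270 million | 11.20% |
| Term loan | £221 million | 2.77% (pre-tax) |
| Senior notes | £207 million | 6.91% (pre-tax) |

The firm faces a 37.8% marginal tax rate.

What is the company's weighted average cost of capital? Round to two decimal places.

6.15%

Total capital V = 270 + 221 + 207 = 698.
Equity: weight = 270/698 = 0.3868; cost = 11.2%.
Term loan: weight = 221/698 = 0.3166; after-tax cost = 2.77% × (1 − 37.8%) = 1.7229%.
Senior notes: weight = 207/698 = 0.2966; after-tax cost = 6.91% × (1 − 37.8%) = 4.2980%.
WACC = 0.3868 × 11.2000% + 0.3166 × 1.7229% + 0.2966 × 4.2980% = 6.1525%.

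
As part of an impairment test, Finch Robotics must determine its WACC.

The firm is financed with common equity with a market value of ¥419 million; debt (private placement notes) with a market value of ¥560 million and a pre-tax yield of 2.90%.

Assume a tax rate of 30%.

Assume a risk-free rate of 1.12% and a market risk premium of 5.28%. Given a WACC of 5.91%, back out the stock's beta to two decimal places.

1.89

Total capital V = 419 + 560 = 979.
Equity weight = 419/979 = 0.4280.
Private placement notes weight = 560/979 = 0.5720.
Debt contribution = 0.5720 × 2.9% × (1 − 30%) = 1.1612%.
Required equity contribution = 5.91% − 1.1612% = 4.7488%  ⇒  Re = 11.0957%.
CAPM: 11.0957% = 1.12% + β × 5.28%  ⇒  β = 1.8893.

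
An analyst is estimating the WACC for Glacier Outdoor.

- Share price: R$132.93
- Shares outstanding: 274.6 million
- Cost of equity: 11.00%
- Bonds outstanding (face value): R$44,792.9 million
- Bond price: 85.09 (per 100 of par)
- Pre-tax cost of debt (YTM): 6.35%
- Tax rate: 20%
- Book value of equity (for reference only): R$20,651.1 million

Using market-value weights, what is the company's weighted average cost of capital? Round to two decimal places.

Market value of equity E = 132.93 × 274.6m = 36502.578m. Market value of debt D = 44792.9m × 85.09/100 = 38114.27861m.
Total capital V = 36502.578 + 38114.27861 = 74616.85661.
Equity: weight = 36502.578/74616.85661 = 0.4892; cost = 11%.
Bonds outstanding: weight = 38114.27861/74616.85661 = 0.5108; after-tax cost = 6.35% × (1 − 20%) = 5.0800%.
WACC = 0.4892 × 11.0000% + 0.5108 × 5.0800% = 7.9761%.

7.98%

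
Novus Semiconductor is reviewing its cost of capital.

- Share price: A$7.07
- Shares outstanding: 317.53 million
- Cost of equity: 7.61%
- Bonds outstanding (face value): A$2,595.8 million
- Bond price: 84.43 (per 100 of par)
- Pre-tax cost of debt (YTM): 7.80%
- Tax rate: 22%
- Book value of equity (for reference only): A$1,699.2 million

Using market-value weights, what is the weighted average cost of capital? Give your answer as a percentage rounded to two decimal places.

Market value of equity E = 7.07 × 317.53m = 2244.9371m. Market value of debt D = 2595.8m × 84.43/100 = 2191.63394m.
Total capital V = 2244.9371 + 2191.63394 = 4436.57104.
Equity: weight = 2244.9371/4436.57104 = 0.5060; cost = 7.61%.
Bonds outstanding: weight = 2191.63394/4436.57104 = 0.4940; after-tax cost = 7.8% × (1 − 22%) = 6.0840%.
WACC = 0.5060 × 7.6100% + 0.4940 × 6.0840% = 6.8562%.

6.86%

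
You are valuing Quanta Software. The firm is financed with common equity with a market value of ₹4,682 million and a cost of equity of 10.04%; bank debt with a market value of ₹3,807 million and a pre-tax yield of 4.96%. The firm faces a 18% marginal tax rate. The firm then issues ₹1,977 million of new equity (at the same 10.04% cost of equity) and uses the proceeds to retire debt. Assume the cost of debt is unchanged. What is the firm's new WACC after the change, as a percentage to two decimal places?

8.75%

After the change:
Total capital V = 6659 + 1830 = 8489.
Equity: weight = 6659/8489 = 0.7844; cost = 10.04%.
Bank debt: weight = 1830/8489 = 0.2156; after-tax cost = 4.96% × (1 − 18%) = 4.0672%.
WACC = 0.7844 × 10.0400% + 0.2156 × 4.0672% = 8.7524%.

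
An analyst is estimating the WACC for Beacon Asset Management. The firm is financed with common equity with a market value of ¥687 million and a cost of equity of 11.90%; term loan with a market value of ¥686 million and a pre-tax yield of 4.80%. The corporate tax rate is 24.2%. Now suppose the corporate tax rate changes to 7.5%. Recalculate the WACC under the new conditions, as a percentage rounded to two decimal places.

After the change:
Total capital V = 687 + 686 = 1373.
Equity: weight = 687/1373 = 0.5004; cost = 11.9%.
Term loan: weight = 686/1373 = 0.4996; after-tax cost = 4.8% × (1 − 7.5%) = 4.4400%.
WACC = 0.5004 × 11.9000% + 0.4996 × 4.4400% = 8.1727%.

8.17%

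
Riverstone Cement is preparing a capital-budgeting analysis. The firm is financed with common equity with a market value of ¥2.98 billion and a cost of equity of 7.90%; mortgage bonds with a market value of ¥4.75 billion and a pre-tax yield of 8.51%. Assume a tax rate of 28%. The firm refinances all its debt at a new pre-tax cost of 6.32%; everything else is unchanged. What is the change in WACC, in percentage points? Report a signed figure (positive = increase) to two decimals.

-0.97 pp

Current WACC:
Total capital V = 2.98 + 4.75 = 7.73.
Equity: weight = 2.98/7.73 = 0.3855; cost = 7.9%.
Mortgage bonds: weight = 4.75/7.73 = 0.6145; after-tax cost = 8.51% × (1 − 28%) = 6.1272%.
WACC = 0.3855 × 7.9000% + 0.6145 × 6.1272% = 6.8106%.
After the change:
Total capital V = 2.98 + 4.75 = 7.73.
Equity: weight = 2.98/7.73 = 0.3855; cost = 7.9%.
Mortgage bonds: weight = 4.75/7.73 = 0.6145; after-tax cost = 6.32% × (1 − 28%) = 4.5504%.
WACC = 0.3855 × 7.9000% + 0.6145 × 4.5504% = 5.8417%.
Change in WACC = 5.8417% − 6.8106% = -0.9689 pp.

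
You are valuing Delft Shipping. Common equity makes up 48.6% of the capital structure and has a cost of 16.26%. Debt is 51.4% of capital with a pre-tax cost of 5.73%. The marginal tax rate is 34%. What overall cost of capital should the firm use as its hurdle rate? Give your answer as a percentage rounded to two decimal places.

After-tax cost of debt = 5.73% × (1 − 34%) = 3.7818%.
WACC = 0.486 × 16.2600% + 0.514 × 3.7818% = 9.8462%.

9.85%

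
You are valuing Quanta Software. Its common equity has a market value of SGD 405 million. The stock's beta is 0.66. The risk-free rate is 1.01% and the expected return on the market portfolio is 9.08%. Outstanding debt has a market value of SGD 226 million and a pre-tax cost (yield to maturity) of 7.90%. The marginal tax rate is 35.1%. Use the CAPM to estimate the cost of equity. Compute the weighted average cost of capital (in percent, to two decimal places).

Market risk premium = 9.08% − 1.01% = 8.07%.
Cost of equity via CAPM: Re = 1.01% + 0.66 × 8.07% = 6.3362%.
Total capital V = 405 + 226 = 631.
Equity: weight = 405/631 = 0.6418; cost = 6.3362%.
Debt: weight = 226/631 = 0.3582; after-tax cost = 7.9% × (1 − 35.1%) = 5.1271%.
WACC = 0.6418 × 6.3362% + 0.3582 × 5.1271% = 5.9031%.

5.90%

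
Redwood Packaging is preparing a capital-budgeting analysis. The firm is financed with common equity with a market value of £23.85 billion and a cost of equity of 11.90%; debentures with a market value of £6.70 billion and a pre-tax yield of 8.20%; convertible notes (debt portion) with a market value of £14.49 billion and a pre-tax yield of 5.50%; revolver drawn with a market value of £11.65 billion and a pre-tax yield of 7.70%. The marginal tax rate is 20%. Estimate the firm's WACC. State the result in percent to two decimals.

8.17%

Total capital V = 23.85 + 6.7 + 14.49 + 11.65 = 56.69.
Equity: weight = 23.85/56.69 = 0.4207; cost = 11.9%.
Debentures: weight = 6.7/56.69 = 0.1182; after-tax cost = 8.2% × (1 − 20%) = 6.5600%.
Convertible notes (debt portion): weight = 14.49/56.69 = 0.2556; after-tax cost = 5.5% × (1 − 20%) = 4.4000%.
Revolver drawn: weight = 11.65/56.69 = 0.2055; after-tax cost = 7.7% × (1 − 20%) = 6.1600%.
WACC = 0.4207 × 11.9000% + 0.1182 × 6.5600% + 0.2556 × 4.4000% + 0.2055 × 6.1600% = 8.1723%.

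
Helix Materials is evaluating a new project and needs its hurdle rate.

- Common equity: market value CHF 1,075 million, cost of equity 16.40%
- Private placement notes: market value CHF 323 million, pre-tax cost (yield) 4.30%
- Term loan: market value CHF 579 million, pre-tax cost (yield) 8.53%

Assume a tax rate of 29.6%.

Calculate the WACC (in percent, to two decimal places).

11.17%

Total capital V = 1075 + 323 + 579 = 1977.
Equity: weight = 1075/1977 = 0.5438; cost = 16.4%.
Private placement notes: weight = 323/1977 = 0.1634; after-tax cost = 4.3% × (1 − 29.6%) = 3.0272%.
Term loan: weight = 579/1977 = 0.2929; after-tax cost = 8.53% × (1 − 29.6%) = 6.0051%.
WACC = 0.5438 × 16.4000% + 0.1634 × 3.0272% + 0.2929 × 6.0051% = 11.1708%.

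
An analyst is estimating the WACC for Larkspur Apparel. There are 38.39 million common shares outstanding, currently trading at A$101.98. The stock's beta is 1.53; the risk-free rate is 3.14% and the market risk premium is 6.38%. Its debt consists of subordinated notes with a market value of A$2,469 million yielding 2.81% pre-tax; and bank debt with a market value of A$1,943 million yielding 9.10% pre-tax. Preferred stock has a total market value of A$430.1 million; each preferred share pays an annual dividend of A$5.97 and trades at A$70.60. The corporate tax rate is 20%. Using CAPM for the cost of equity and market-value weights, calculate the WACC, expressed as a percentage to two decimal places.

8.43%

Cost of equity via CAPM: Re = 3.14% + 1.53 × 6.38% = 12.9014%.
Cost of preferred: Rp = 5.97 / 70.6 = 8.4561%.
Market value of equity E = 101.98 × 38.39m = 3915.0122m.
Total capital V = 3915.0122 + 430.1 + 2469 + 1943 = 8757.1122.
Equity: weight = 3915.0122/8757.1122 = 0.4471; cost = 12.9014%.
Preferred: weight = 430.1/8757.1122 = 0.0491; cost = 8.4561%.
Subordinated notes: weight = 2469/8757.1122 = 0.2819; after-tax cost = 2.81% × (1 − 20%) = 2.2480%.
Bank debt: weight = 1943/8757.1122 = 0.2219; after-tax cost = 9.1% × (1 − 20%) = 7.2800%.
WACC = 0.4471 × 12.9014% + 0.0491 × 8.4561% + 0.2819 × 2.2480% + 0.2219 × 7.2800% = 8.4322%.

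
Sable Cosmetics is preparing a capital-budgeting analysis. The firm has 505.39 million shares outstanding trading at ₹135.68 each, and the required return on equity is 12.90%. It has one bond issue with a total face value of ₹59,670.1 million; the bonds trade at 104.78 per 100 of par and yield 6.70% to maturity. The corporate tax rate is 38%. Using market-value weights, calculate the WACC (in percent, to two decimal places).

Market value of equity E = 135.68 × 505.39m = 68571.3152m. Market value of debt D = 59670.1m × 104.78/100 = 62522.33078m.
Total capital V = 68571.3152 + 62522.33078 = 131093.64598.
Equity: weight = 68571.3152/131093.64598 = 0.5231; cost = 12.9%.
Bonds outstanding: weight = 62522.33078/131093.64598 = 0.4769; after-tax cost = 6.7% × (1 − 38%) = 4.1540%.
WACC = 0.5231 × 12.9000% + 0.4769 × 4.1540% = 8.7288%.

8.73%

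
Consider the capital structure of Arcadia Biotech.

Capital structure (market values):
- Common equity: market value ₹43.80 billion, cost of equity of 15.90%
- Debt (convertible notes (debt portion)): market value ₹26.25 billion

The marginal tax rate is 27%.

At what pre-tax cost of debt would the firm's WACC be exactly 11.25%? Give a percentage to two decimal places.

4.78%

Total capital V = 43.8 + 26.25 = 70.05.
Equity weight = 43.8/70.05 = 0.6253.
Convertible notes (debt portion) weight = 26.25/70.05 = 0.3747.
Equity contribution = 0.6253 × 15.9% = 9.9418%.
Remaining for debt = 11.25% − 9.9418% = 1.3082%.
Rd × (1 − 27%) × 0.3747 = 1.3082%  ⇒  Rd = 4.7824%.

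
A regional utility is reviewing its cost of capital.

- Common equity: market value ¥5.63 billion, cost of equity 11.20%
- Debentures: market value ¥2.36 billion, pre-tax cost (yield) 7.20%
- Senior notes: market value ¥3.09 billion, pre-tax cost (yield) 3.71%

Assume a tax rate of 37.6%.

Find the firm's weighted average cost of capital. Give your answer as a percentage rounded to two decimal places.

Total capital V = 5.63 + 2.36 + 3.09 = 11.08.
Equity: weight = 5.63/11.08 = 0.5081; cost = 11.2%.
Debentures: weight = 2.36/11.08 = 0.2130; after-tax cost = 7.2% × (1 − 37.6%) = 4.4928%.
Senior notes: weight = 3.09/11.08 = 0.2789; after-tax cost = 3.71% × (1 − 37.6%) = 2.3150%.
WACC = 0.5081 × 11.2000% + 0.2130 × 4.4928% + 0.2789 × 2.3150% = 7.2935%.

7.29%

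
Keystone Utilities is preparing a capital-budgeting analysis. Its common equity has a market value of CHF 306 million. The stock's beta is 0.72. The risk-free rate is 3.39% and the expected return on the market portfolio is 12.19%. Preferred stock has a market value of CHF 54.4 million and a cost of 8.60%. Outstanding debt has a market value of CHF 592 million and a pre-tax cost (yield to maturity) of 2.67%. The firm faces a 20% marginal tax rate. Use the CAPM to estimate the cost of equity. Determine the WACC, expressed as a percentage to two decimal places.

4.94%

Market risk premium = 12.19% − 3.39% = 8.8%.
Cost of equity via CAPM: Re = 3.39% + 0.72 × 8.8% = 9.7260%.
Total capital V = 306 + 54.4 + 592 = 952.4.
Equity: weight = 306/952.4 = 0.3213; cost = 9.726%.
Preferred: weight = 54.4/952.4 = 0.0571; cost = 8.6%.
Debt: weight = 592/952.4 = 0.6216; after-tax cost = 2.67% × (1 − 20%) = 2.1360%.
WACC = 0.3213 × 9.7260% + 0.0571 × 8.6000% + 0.6216 × 2.1360% = 4.9438%.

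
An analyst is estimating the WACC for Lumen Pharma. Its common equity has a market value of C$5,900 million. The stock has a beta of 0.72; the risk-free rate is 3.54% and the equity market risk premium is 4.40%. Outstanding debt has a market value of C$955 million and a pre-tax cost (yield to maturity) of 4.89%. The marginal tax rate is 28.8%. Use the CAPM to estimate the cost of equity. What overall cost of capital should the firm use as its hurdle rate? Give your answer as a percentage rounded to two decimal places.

Cost of equity via CAPM: Re = 3.54% + 0.72 × 4.4% = 6.7080%.
Total capital V = 5900 + 955 = 6855.
Equity: weight = 5900/6855 = 0.8607; cost = 6.708%.
Debt: weight = 955/6855 = 0.1393; after-tax cost = 4.89% × (1 − 28.8%) = 3.4817%.
WACC = 0.8607 × 6.7080% + 0.1393 × 3.4817% = 6.2585%.

6.26%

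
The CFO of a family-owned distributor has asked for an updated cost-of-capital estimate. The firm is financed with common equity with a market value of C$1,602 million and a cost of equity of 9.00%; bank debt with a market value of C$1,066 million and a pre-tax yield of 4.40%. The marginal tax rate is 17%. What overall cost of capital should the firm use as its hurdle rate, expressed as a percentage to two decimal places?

6.86%

Total capital V = 1602 + 1066 = 2668.
Equity: weight = 1602/2668 = 0.6004; cost = 9%.
Bank debt: weight = 1066/2668 = 0.3996; after-tax cost = 4.4% × (1 − 17%) = 3.6520%.
WACC = 0.6004 × 9.0000% + 0.3996 × 3.6520% = 6.8632%.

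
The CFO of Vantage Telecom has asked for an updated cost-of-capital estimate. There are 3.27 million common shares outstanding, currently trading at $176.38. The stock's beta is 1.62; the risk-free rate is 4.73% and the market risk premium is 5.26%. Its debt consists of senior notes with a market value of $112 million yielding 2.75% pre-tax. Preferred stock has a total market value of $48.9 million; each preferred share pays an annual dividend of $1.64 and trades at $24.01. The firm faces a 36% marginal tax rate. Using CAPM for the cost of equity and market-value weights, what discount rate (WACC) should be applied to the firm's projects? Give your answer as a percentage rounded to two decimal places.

Cost of equity via CAPM: Re = 4.73% + 1.62 × 5.26% = 13.2512%.
Cost of preferred: Rp = 1.64 / 24.01 = 6.8305%.
Market value of equity E = 176.38 × 3.27m = 576.7626m.
Total capital V = 576.7626 + 48.9 + 112 = 737.6626.
Equity: weight = 576.7626/737.6626 = 0.7819; cost = 13.2512%.
Preferred: weight = 48.9/737.6626 = 0.0663; cost = 6.8305%.
Senior notes: weight = 112/737.6626 = 0.1518; after-tax cost = 2.75% × (1 − 36%) = 1.7600%.
WACC = 0.7819 × 13.2512% + 0.0663 × 6.8305% + 0.1518 × 1.7600% = 11.0808%.

11.08%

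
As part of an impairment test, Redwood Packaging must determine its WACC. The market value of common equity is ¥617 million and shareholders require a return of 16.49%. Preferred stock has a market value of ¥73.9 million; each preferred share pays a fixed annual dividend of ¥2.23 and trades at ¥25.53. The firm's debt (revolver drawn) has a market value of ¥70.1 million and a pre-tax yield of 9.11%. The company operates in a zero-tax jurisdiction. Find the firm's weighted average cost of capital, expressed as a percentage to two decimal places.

15.06%

Cost of preferred: Rp = 2.23 / 25.53 = 8.7348%.
Total capital V = 617 + 73.9 + 70.1 = 761.
Equity: weight = 617/761 = 0.8108; cost = 16.49%.
Preferred: weight = 73.9/761 = 0.0971; cost = 8.7348%.
Revolver drawn: weight = 70.1/761 = 0.0921; after-tax cost = 9.11% × (1 − 0%) = 9.1100%.
WACC = 0.8108 × 16.4900% + 0.0971 × 8.7348% + 0.0921 × 9.1100% = 15.0571%.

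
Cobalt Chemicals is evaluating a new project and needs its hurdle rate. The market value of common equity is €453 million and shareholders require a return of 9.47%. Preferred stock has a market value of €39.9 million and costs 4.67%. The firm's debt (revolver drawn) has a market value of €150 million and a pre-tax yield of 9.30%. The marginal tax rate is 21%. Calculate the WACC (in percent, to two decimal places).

8.68%

Total capital V = 453 + 39.9 + 150 = 642.9.
Equity: weight = 453/642.9 = 0.7046; cost = 9.47%.
Preferred: weight = 39.9/642.9 = 0.0621; cost = 4.67%.
Revolver drawn: weight = 150/642.9 = 0.2333; after-tax cost = 9.3% × (1 − 21%) = 7.3470%.
WACC = 0.7046 × 9.4700% + 0.0621 × 4.6700% + 0.2333 × 7.3470% = 8.6768%.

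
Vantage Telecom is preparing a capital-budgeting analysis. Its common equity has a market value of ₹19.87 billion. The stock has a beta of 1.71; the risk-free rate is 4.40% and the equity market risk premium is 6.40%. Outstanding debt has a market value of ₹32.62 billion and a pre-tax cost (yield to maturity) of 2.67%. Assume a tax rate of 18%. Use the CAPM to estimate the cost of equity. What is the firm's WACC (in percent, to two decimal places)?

7.17%

Cost of equity via CAPM: Re = 4.4% + 1.71 × 6.4% = 15.3440%.
Total capital V = 19.87 + 32.62 = 52.49.
Equity: weight = 19.87/52.49 = 0.3785; cost = 15.344%.
Debt: weight = 32.62/52.49 = 0.6215; after-tax cost = 2.67% × (1 − 18%) = 2.1894%.
WACC = 0.3785 × 15.3440% + 0.6215 × 2.1894% = 7.1691%.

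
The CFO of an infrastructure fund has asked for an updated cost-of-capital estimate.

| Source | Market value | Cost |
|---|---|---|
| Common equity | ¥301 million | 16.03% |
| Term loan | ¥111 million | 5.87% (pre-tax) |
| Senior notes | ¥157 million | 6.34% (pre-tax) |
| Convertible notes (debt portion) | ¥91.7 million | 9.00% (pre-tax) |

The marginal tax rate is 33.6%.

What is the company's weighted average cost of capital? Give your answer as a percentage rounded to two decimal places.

Total capital V = 301 + 111 + 157 + 91.7 = 660.7.
Equity: weight = 301/660.7 = 0.4556; cost = 16.03%.
Term loan: weight = 111/660.7 = 0.1680; after-tax cost = 5.87% × (1 − 33.6%) = 3.8977%.
Senior notes: weight = 157/660.7 = 0.2376; after-tax cost = 6.34% × (1 − 33.6%) = 4.2098%.
Convertible notes (debt portion): weight = 91.7/660.7 = 0.1388; after-tax cost = 9% × (1 − 33.6%) = 5.9760%.
WACC = 0.4556 × 16.0300% + 0.1680 × 3.8977% + 0.2376 × 4.2098% + 0.1388 × 5.9760% = 9.7875%.

9.79%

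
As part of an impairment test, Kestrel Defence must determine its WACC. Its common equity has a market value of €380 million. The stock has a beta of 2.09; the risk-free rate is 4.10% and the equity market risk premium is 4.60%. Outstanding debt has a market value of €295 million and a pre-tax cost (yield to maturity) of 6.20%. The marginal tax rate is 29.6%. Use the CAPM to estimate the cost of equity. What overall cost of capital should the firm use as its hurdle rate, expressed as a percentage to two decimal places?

9.63%

Cost of equity via CAPM: Re = 4.1% + 2.09 × 4.6% = 13.7140%.
Total capital V = 380 + 295 = 675.
Equity: weight = 380/675 = 0.5630; cost = 13.714%.
Debt: weight = 295/675 = 0.4370; after-tax cost = 6.2% × (1 − 29.6%) = 4.3648%.
WACC = 0.5630 × 13.7140% + 0.4370 × 4.3648% = 9.6281%.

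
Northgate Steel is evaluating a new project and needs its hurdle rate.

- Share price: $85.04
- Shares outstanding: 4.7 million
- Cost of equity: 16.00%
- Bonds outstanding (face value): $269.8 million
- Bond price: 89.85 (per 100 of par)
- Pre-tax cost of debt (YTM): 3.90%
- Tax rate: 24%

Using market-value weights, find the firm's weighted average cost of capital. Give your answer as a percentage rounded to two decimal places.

Market value of equity E = 85.04 × 4.7m = 399.688m. Market value of debt D = 269.8m × 89.85/100 = 242.4153m.
Total capital V = 399.688 + 242.4153 = 642.1033.
Equity: weight = 399.688/642.1033 = 0.6225; cost = 16%.
Bonds outstanding: weight = 242.4153/642.1033 = 0.3775; after-tax cost = 3.9% × (1 − 24%) = 2.9640%.
WACC = 0.6225 × 16.0000% + 0.3775 × 2.9640% = 11.0785%.

11.08%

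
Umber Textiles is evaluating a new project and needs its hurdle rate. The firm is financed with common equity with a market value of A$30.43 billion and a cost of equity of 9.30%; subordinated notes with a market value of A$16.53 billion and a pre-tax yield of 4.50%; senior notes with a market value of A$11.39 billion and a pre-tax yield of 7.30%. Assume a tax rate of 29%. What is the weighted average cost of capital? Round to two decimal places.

6.77%

Total capital V = 30.43 + 16.53 + 11.39 = 58.35.
Equity: weight = 30.43/58.35 = 0.5215; cost = 9.3%.
Subordinated notes: weight = 16.53/58.35 = 0.2833; after-tax cost = 4.5% × (1 − 29%) = 3.1950%.
Senior notes: weight = 11.39/58.35 = 0.1952; after-tax cost = 7.3% × (1 − 29%) = 5.1830%.
WACC = 0.5215 × 9.3000% + 0.2833 × 3.1950% + 0.1952 × 5.1830% = 6.7669%.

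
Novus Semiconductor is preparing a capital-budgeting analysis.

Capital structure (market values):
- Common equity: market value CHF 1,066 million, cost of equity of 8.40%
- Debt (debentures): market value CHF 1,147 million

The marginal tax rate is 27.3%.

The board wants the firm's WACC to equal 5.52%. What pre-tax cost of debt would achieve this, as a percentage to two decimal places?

Total capital V = 1066 + 1147 = 2213.
Equity weight = 1066/2213 = 0.4817.
Debentures weight = 1147/2213 = 0.5183.
Equity contribution = 0.4817 × 8.4% = 4.0463%.
Remaining for debt = 5.52% − 4.0463% = 1.4737%.
Rd × (1 − 27.3%) × 0.5183 = 1.4737%  ⇒  Rd = 3.9111%.

3.91%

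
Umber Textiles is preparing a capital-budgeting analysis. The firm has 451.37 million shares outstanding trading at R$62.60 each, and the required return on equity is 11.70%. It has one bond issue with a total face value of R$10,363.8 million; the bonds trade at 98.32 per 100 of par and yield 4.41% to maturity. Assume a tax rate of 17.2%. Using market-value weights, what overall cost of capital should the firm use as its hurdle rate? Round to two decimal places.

Market value of equity E = 62.6 × 451.37m = 28255.762m. Market value of debt D = 10363.8m × 98.32/100 = 10189.68816m.
Total capital V = 28255.762 + 10189.68816 = 38445.45016.
Equity: weight = 28255.762/38445.45016 = 0.7350; cost = 11.7%.
Bonds outstanding: weight = 10189.68816/38445.45016 = 0.2650; after-tax cost = 4.41% × (1 − 17.2%) = 3.6515%.
WACC = 0.7350 × 11.7000% + 0.2650 × 3.6515% = 9.5668%.

9.57%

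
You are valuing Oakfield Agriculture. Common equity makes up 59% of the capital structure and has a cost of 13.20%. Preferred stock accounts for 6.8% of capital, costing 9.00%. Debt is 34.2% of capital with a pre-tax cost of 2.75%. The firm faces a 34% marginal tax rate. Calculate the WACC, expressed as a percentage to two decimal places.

9.02%

After-tax cost of debt = 2.75% × (1 − 34%) = 1.8150%.
WACC = 0.590 × 13.2000% + 0.068 × 9.0000% + 0.342 × 1.8150% = 9.0207%.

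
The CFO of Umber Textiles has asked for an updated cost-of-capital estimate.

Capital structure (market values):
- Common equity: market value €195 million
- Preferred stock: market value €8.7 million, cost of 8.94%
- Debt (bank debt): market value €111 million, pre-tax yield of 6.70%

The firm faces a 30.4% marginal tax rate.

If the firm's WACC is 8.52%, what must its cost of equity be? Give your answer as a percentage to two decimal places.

Total capital V = 195 + 8.7 + 111 = 314.7.
Equity weight = 195/314.7 = 0.6196.
Preferred weight = 8.7/314.7 = 0.0276.
Bank debt weight = 111/314.7 = 0.3527.
Debt contribution = 0.3527 × 6.7% × (1 − 30.4%) = 1.6448%.
Preferred contribution = 0.0276 × 8.94% = 0.2471%.
Required equity contribution = 8.52% − 1.8919% = 6.6281%.
Re = 6.6281% / 0.6196 = 10.6967%.

10.70%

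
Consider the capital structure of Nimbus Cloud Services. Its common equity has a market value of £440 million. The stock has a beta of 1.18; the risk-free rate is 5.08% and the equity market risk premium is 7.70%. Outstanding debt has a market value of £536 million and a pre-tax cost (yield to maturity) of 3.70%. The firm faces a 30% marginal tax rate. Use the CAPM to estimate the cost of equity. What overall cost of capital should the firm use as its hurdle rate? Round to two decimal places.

Cost of equity via CAPM: Re = 5.08% + 1.18 × 7.7% = 14.1660%.
Total capital V = 440 + 536 = 976.
Equity: weight = 440/976 = 0.4508; cost = 14.166%.
Debt: weight = 536/976 = 0.5492; after-tax cost = 3.7% × (1 − 30%) = 2.5900%.
WACC = 0.4508 × 14.1660% + 0.5492 × 2.5900% = 7.8087%.

7.81%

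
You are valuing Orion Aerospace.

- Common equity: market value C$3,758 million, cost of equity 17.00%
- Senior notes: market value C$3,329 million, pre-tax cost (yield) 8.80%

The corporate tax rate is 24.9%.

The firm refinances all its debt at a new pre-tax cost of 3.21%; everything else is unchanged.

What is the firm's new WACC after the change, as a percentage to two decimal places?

After the change:
Total capital V = 3758 + 3329 = 7087.
Equity: weight = 3758/7087 = 0.5303; cost = 17%.
Senior notes: weight = 3329/7087 = 0.4697; after-tax cost = 3.21% × (1 − 24.9%) = 2.4107%.
WACC = 0.5303 × 17.0000% + 0.4697 × 2.4107% = 10.1469%.

10.15%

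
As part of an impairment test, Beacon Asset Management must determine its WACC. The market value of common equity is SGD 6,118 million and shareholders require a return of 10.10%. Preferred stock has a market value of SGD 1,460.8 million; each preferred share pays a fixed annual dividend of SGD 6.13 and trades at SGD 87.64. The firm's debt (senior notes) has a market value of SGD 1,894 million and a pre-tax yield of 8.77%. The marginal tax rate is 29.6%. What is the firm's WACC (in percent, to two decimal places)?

8.84%

Cost of preferred: Rp = 6.13 / 87.64 = 6.9945%.
Total capital V = 6118 + 1460.8 + 1894 = 9472.8.
Equity: weight = 6118/9472.8 = 0.6458; cost = 10.1%.
Preferred: weight = 1460.8/9472.8 = 0.1542; cost = 6.9945%.
Senior notes: weight = 1894/9472.8 = 0.1999; after-tax cost = 8.77% × (1 − 29.6%) = 6.1741%.
WACC = 0.6458 × 10.1000% + 0.1542 × 6.9945% + 0.1999 × 6.1741% = 8.8361%.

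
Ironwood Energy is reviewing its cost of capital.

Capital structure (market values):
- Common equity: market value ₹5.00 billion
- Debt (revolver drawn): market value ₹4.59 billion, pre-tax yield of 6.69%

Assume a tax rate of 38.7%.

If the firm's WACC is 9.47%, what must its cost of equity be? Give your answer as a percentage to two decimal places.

Total capital V = 5 + 4.59 = 9.59.
Equity weight = 5/9.59 = 0.5214.
Revolver drawn weight = 4.59/9.59 = 0.4786.
Debt contribution = 0.4786 × 6.69% × (1 − 38.7%) = 1.9628%.
Required equity contribution = 9.47% − 1.9628% = 7.5072%.
Re = 7.5072% / 0.5214 = 14.3988%.

14.40%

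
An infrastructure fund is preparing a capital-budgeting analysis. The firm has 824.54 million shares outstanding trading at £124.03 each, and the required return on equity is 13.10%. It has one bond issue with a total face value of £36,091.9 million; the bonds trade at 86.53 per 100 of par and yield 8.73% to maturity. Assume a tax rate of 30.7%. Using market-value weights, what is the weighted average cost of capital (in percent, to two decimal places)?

Market value of equity E = 124.03 × 824.54m = 102267.6962m. Market value of debt D = 36091.9m × 86.53/100 = 31230.32107m.
Total capital V = 102267.6962 + 31230.32107 = 133498.01727.
Equity: weight = 102267.6962/133498.01727 = 0.7661; cost = 13.1%.
Bonds outstanding: weight = 31230.32107/133498.01727 = 0.2339; after-tax cost = 8.73% × (1 − 30.7%) = 6.0499%.
WACC = 0.7661 × 13.1000% + 0.2339 × 6.0499% = 11.4507%.

11.45%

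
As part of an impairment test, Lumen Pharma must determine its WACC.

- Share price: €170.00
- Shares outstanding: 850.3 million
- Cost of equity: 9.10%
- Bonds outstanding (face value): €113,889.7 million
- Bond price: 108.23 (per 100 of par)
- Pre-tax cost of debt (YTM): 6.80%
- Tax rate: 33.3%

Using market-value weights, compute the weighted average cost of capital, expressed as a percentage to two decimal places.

Market value of equity E = 170.0 × 850.3m = 144551m. Market value of debt D = 113889.7m × 108.23/100 = 123262.82231m.
Total capital V = 144551 + 123262.82231 = 267813.82231.
Equity: weight = 144551/267813.82231 = 0.5397; cost = 9.1%.
Bonds outstanding: weight = 123262.82231/267813.82231 = 0.4603; after-tax cost = 6.8% × (1 − 33.3%) = 4.5356%.
WACC = 0.5397 × 9.1000% + 0.4603 × 4.5356% = 6.9992%.

7.00%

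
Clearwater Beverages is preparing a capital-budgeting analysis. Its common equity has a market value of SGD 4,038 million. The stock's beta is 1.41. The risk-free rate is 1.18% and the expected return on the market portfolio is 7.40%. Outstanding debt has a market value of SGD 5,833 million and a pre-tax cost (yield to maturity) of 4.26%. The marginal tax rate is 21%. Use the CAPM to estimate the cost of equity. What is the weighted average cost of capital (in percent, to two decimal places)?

6.06%

Market risk premium = 7.4% − 1.18% = 6.22%.
Cost of equity via CAPM: Re = 1.18% + 1.41 × 6.22% = 9.9502%.
Total capital V = 4038 + 5833 = 9871.
Equity: weight = 4038/9871 = 0.4091; cost = 9.9502%.
Debt: weight = 5833/9871 = 0.5909; after-tax cost = 4.26% × (1 − 21%) = 3.3654%.
WACC = 0.4091 × 9.9502% + 0.5909 × 3.3654% = 6.0591%.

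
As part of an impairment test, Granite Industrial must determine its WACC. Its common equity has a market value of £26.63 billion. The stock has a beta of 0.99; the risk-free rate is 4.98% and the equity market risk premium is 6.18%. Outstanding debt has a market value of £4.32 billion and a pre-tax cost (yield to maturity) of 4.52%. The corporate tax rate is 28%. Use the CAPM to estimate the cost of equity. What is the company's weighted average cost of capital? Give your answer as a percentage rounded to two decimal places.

Cost of equity via CAPM: Re = 4.98% + 0.99 × 6.18% = 11.0982%.
Total capital V = 26.63 + 4.32 = 30.95.
Equity: weight = 26.63/30.95 = 0.8604; cost = 11.0982%.
Debt: weight = 4.32/30.95 = 0.1396; after-tax cost = 4.52% × (1 − 28%) = 3.2544%.
WACC = 0.8604 × 11.0982% + 0.1396 × 3.2544% = 10.0034%.

10.00%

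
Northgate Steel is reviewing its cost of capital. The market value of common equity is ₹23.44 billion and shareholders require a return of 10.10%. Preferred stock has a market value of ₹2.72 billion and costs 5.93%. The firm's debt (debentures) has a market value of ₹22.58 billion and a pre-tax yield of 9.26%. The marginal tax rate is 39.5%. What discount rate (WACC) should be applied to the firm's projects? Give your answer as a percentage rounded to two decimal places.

Total capital V = 23.44 + 2.72 + 22.58 = 48.74.
Equity: weight = 23.44/48.74 = 0.4809; cost = 10.1%.
Preferred: weight = 2.72/48.74 = 0.0558; cost = 5.93%.
Debentures: weight = 22.58/48.74 = 0.4633; after-tax cost = 9.26% × (1 − 39.5%) = 5.6023%.
WACC = 0.4809 × 10.1000% + 0.0558 × 5.9300% + 0.4633 × 5.6023% = 7.7836%.

7.78%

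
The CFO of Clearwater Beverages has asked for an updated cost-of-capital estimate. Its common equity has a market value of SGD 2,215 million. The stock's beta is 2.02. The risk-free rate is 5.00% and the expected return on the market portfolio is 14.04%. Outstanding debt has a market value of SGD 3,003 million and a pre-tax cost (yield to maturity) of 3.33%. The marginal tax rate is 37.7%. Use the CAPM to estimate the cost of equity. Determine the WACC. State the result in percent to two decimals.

11.07%

Market risk premium = 14.04% − 5.0% = 9.04%.
Cost of equity via CAPM: Re = 5.0% + 2.02 × 9.04% = 23.2608%.
Total capital V = 2215 + 3003 = 5218.
Equity: weight = 2215/5218 = 0.4245; cost = 23.2608%.
Debt: weight = 3003/5218 = 0.5755; after-tax cost = 3.33% × (1 − 37.7%) = 2.0746%.
WACC = 0.4245 × 23.2608% + 0.5755 × 2.0746% = 11.0680%.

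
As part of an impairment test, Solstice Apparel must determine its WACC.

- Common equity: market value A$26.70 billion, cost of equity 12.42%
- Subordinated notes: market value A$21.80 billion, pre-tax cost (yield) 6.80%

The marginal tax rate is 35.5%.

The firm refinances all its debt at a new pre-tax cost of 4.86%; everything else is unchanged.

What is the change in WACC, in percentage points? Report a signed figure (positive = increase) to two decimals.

Current WACC:
Total capital V = 26.7 + 21.8 = 48.5.
Equity: weight = 26.7/48.5 = 0.5505; cost = 12.42%.
Subordinated notes: weight = 21.8/48.5 = 0.4495; after-tax cost = 6.8% × (1 − 35.5%) = 4.3860%.
WACC = 0.5505 × 12.4200% + 0.4495 × 4.3860% = 8.8088%.
After the change:
Total capital V = 26.7 + 21.8 = 48.5.
Equity: weight = 26.7/48.5 = 0.5505; cost = 12.42%.
Subordinated notes: weight = 21.8/48.5 = 0.4495; after-tax cost = 4.86% × (1 − 35.5%) = 3.1347%.
WACC = 0.5505 × 12.4200% + 0.4495 × 3.1347% = 8.2464%.
Change in WACC = 8.2464% − 8.8088% = -0.5624 pp.

-0.56 pp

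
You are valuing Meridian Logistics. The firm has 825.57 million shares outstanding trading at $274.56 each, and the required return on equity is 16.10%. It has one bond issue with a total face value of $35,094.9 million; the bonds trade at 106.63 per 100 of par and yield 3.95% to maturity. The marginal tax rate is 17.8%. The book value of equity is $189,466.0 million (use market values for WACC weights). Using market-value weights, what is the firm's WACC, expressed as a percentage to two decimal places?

14.28%

Market value of equity E = 274.56 × 825.57m = 226668.4992m. Market value of debt D = 35094.9m × 106.63/100 = 37421.69187m.
Total capital V = 226668.4992 + 37421.69187 = 264090.19107.
Equity: weight = 226668.4992/264090.19107 = 0.8583; cost = 16.1%.
Bonds outstanding: weight = 37421.69187/264090.19107 = 0.1417; after-tax cost = 3.95% × (1 − 17.8%) = 3.2469%.
WACC = 0.8583 × 16.1000% + 0.1417 × 3.2469% = 14.2787%.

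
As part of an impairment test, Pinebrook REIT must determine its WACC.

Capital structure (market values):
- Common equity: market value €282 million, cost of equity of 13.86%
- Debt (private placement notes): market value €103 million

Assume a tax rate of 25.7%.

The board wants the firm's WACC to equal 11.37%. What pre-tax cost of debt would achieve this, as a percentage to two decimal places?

Total capital V = 282 + 103 = 385.
Equity weight = 282/385 = 0.7325.
Private placement notes weight = 103/385 = 0.2675.
Equity contribution = 0.7325 × 13.86% = 10.1520%.
Remaining for debt = 11.37% − 10.1520% = 1.2180%.
Rd × (1 − 25.7%) × 0.2675 = 1.2180%  ⇒  Rd = 6.1275%.

6.13%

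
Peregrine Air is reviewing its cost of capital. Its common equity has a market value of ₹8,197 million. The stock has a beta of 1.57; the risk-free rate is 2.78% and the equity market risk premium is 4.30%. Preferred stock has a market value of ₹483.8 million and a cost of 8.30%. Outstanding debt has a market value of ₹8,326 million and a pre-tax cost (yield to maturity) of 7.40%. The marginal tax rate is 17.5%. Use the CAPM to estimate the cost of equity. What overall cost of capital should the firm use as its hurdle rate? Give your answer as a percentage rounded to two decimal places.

Cost of equity via CAPM: Re = 2.78% + 1.57 × 4.3% = 9.5310%.
Total capital V = 8197 + 483.8 + 8326 = 17006.8.
Equity: weight = 8197/17006.8 = 0.4820; cost = 9.531%.
Preferred: weight = 483.8/17006.8 = 0.0284; cost = 8.3%.
Debt: weight = 8326/17006.8 = 0.4896; after-tax cost = 7.4% × (1 − 17.5%) = 6.1050%.
WACC = 0.4820 × 9.5310% + 0.0284 × 8.3000% + 0.4896 × 6.1050% = 7.8187%.

7.82%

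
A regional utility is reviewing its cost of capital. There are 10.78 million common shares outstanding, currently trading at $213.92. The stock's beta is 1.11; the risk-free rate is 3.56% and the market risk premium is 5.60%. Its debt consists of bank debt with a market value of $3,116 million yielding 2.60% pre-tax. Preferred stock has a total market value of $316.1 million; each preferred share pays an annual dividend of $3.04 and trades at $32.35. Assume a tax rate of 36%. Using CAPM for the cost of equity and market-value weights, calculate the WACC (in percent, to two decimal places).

5.35%

Cost of equity via CAPM: Re = 3.56% + 1.11 × 5.6% = 9.7760%.
Cost of preferred: Rp = 3.04 / 32.35 = 9.3972%.
Market value of equity E = 213.92 × 10.78m = 2306.0576m.
Total capital V = 2306.0576 + 316.1 + 3116 = 5738.1576.
Equity: weight = 2306.0576/5738.1576 = 0.4019; cost = 9.776%.
Preferred: weight = 316.1/5738.1576 = 0.0551; cost = 9.3972%.
Bank debt: weight = 3116/5738.1576 = 0.5430; after-tax cost = 2.6% × (1 − 36%) = 1.6640%.
WACC = 0.4019 × 9.7760% + 0.0551 × 9.3972% + 0.5430 × 1.6640% = 5.3501%.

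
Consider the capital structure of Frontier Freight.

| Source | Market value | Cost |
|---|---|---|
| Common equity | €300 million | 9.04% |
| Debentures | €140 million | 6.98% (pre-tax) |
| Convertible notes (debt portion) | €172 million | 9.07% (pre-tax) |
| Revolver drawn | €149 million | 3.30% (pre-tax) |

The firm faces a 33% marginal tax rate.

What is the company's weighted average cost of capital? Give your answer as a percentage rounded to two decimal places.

6.23%

Total capital V = 300 + 140 + 172 + 149 = 761.
Equity: weight = 300/761 = 0.3942; cost = 9.04%.
Debentures: weight = 140/761 = 0.1840; after-tax cost = 6.98% × (1 − 33%) = 4.6766%.
Convertible notes (debt portion): weight = 172/761 = 0.2260; after-tax cost = 9.07% × (1 − 33%) = 6.0769%.
Revolver drawn: weight = 149/761 = 0.1958; after-tax cost = 3.3% × (1 − 33%) = 2.2110%.
WACC = 0.3942 × 9.0400% + 0.1840 × 4.6766% + 0.2260 × 6.0769% + 0.1958 × 2.2110% = 6.2305%.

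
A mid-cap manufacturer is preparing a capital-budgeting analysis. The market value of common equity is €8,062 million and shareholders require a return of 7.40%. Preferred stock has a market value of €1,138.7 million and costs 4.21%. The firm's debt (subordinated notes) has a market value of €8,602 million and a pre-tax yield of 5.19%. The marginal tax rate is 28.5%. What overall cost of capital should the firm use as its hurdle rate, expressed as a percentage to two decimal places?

5.41%

Total capital V = 8062 + 1138.7 + 8602 = 17802.7.
Equity: weight = 8062/17802.7 = 0.4529; cost = 7.4%.
Preferred: weight = 1138.7/17802.7 = 0.0640; cost = 4.21%.
Subordinated notes: weight = 8602/17802.7 = 0.4832; after-tax cost = 5.19% × (1 − 28.5%) = 3.7109%.
WACC = 0.4529 × 7.4000% + 0.0640 × 4.2100% + 0.4832 × 3.7109% = 5.4134%.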